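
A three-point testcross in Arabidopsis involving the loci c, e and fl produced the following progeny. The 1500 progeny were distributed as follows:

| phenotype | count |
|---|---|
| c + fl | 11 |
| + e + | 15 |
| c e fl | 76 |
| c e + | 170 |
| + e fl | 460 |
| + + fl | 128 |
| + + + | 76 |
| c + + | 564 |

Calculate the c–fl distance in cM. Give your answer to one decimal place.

The two most frequent reciprocal classes, + e fl and c + +, are the parental types, so the F1 was + e fl / c + +.
The two rarest classes, + e + and c + fl, are the double crossovers. Comparing them with the parentals, only the fl allele has switched, so fl is the middle locus and the order is c – fl – e.
Crossovers in the c–fl interval produce the single-crossover classes c e fl and + + + (76 + 76 = 152) plus the double crossovers (26).
RF(c–fl) = (152 + 26) / 1500 = 178/1500 = 0.1187 → 11.9 cM.

11.9 cM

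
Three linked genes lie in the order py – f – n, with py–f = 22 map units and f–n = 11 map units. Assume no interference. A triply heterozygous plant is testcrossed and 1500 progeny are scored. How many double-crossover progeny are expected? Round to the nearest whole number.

36

Map distances give recombination frequencies of 0.220 and 0.110 for the two intervals.
With no interference, expected double-crossover frequency = 0.220 × 0.110 = 0.02420.
Expected number = 0.02420 × 1500 = 36.30 ≈ 36.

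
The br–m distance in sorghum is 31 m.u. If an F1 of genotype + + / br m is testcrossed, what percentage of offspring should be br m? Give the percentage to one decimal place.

A map distance of 31 m.u. corresponds to a recombination frequency of 0.310.
The F1 is + + / br m, so br m is a parental gamete class with expected frequency (1 − r)/2 = 0.690/2 = 0.3450.
That is 0.3450 = 34.5% of the progeny.

34.5%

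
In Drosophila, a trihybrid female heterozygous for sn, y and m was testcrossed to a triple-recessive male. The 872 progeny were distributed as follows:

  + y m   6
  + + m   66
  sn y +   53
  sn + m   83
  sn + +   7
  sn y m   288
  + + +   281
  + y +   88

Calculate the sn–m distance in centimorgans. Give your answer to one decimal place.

15.1 centimorgans

The two most frequent reciprocal classes, + + + and sn y m, are the parental types, so the F1 was + + + / sn y m.
The two rarest classes, sn + + and + y m, are the double crossovers. Comparing them with the parentals, only the sn allele has switched, so sn is the middle locus and the order is m – sn – y.
Crossovers in the m–sn interval produce the single-crossover classes + + m and sn y + (66 + 53 = 119) plus the double crossovers (13).
RF(m–sn) = (119 + 13) / 872 = 132/872 = 0.1514 → 15.1 centimorgans.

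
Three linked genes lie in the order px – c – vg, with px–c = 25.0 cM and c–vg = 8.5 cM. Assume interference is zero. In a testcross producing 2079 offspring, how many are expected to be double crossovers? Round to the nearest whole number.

Map distances give recombination frequencies of 0.250 and 0.085 for the two intervals.
With no interference, expected double-crossover frequency = 0.250 × 0.085 = 0.02125.
Expected number = 0.02125 × 2079 = 44.18 ≈ 44.

44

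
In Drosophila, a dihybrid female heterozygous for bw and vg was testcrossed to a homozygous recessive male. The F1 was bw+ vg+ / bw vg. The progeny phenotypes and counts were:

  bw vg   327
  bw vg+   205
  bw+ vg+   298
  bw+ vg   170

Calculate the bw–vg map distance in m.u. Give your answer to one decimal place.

37.5 m.u.

The recombinant classes are bw+ vg and bw vg+: 170 + 205 = 375.
Recombination frequency = 375/1000 = 0.3750 ≈ 37.5%, i.e. 37.5 m.u.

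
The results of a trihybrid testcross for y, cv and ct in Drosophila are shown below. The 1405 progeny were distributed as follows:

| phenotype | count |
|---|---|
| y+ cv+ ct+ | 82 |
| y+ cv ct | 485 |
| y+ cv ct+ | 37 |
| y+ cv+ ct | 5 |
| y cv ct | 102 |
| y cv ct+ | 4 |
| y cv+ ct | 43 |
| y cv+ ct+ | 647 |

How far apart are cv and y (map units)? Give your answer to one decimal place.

The two most frequent reciprocal classes, y cv+ ct+ and y+ cv ct, are the parental types, so the F1 was y cv+ ct+ / y+ cv ct.
The two rarest classes, y cv ct+ and y+ cv+ ct, are the double crossovers. Comparing them with the parentals, only the cv allele has switched, so cv is the middle locus and the order is y – cv – ct.
Crossovers in the y–cv interval produce the single-crossover classes y+ cv+ ct+ and y cv ct (82 + 102 = 184) plus the double crossovers (9).
RF(y–cv) = (184 + 9) / 1405 = 193/1405 = 0.1374 → 13.7 map units.

13.7 map units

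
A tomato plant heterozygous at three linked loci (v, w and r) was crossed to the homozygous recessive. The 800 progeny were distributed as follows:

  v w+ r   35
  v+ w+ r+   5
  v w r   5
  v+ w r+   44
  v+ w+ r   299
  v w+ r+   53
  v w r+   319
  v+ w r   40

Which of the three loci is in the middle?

The two most frequent reciprocal classes, v w r+ and v+ w+ r, are the parental types, so the F1 was v w r+ / v+ w+ r.
The two rarest classes, v w r and v+ w+ r+, are the double crossovers. Comparing them with the parentals, only the r allele has switched, so r is the middle locus and the order is w – r – v.

r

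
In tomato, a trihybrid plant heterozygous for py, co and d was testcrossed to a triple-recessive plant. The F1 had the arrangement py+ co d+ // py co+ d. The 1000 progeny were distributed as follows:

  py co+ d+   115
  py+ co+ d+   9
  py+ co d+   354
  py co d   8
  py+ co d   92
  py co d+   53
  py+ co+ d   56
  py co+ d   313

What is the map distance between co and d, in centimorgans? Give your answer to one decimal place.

22.4 centimorgans

The two rarest classes, py+ co+ d+ and py co d, are the double crossovers. Comparing them with the parentals, only the co allele has switched, so co is the middle locus and the order is py – co – d.
Crossovers in the co–d interval produce the single-crossover classes py+ co d and py co+ d+ (92 + 115 = 207) plus the double crossovers (17).
RF(co–d) = (207 + 17) / 1000 = 224/1000 = 0.2240 → 22.4 centimorgans.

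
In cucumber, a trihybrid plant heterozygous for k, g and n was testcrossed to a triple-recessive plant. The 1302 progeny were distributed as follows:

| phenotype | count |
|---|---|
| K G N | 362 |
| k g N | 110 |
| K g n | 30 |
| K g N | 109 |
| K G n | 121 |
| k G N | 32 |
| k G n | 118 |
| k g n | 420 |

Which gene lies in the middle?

The two most frequent reciprocal classes, K G N and k g n, are the parental types, so the F1 was K G N / k g n.
The two rarest classes, k G N and K g n, are the double crossovers. Comparing them with the parentals, only the k allele has switched, so k is the middle locus and the order is n – k – g.

k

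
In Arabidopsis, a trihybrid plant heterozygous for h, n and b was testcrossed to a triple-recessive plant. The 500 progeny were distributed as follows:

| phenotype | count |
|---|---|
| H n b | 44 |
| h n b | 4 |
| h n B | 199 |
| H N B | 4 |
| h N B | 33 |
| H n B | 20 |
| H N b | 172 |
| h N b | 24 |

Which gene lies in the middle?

b

The two most frequent reciprocal classes, H N b and h n B, are the parental types, so the F1 was H N b / h n B.
The two rarest classes, H N B and h n b, are the double crossovers. Comparing them with the parentals, only the b allele has switched, so b is the middle locus and the order is h – b – n.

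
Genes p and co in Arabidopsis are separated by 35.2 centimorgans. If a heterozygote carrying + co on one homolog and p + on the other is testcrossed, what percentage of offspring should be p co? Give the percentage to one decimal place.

A map distance of 35.2 centimorgans corresponds to a recombination frequency of 0.352.
The F1 is + co / p +, so p co is a recombinant gamete class with expected frequency r/2 = 0.352/2 = 0.1760.
That is 0.1760 = 17.6% of the progeny.

17.6%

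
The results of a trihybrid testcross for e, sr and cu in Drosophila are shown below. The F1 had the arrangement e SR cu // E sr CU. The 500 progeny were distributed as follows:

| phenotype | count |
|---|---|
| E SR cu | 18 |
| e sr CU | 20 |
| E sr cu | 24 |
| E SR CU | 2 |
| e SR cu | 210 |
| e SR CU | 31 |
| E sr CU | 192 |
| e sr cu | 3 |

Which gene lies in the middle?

The two rarest classes, e sr cu and E SR CU, are the double crossovers. Comparing them with the parentals, only the sr allele has switched, so sr is the middle locus and the order is cu – sr – e.

sr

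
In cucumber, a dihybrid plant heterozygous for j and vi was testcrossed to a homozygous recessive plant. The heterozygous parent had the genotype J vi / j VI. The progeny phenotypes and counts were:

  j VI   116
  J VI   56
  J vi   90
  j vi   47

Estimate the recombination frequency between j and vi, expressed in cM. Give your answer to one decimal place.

33.3 cM

The recombinant classes are J VI and j vi: 56 + 47 = 103.
Recombination frequency = 103/309 = 0.3333 ≈ 33.3%, i.e. 33.3 cM.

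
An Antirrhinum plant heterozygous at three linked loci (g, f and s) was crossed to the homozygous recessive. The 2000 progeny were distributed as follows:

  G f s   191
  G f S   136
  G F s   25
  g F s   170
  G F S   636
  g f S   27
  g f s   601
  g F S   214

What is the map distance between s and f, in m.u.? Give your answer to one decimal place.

The two most frequent reciprocal classes, G F S and g f s, are the parental types, so the F1 was G F S / g f s.
The two rarest classes, G F s and g f S, are the double crossovers. Comparing them with the parentals, only the s allele has switched, so s is the middle locus and the order is g – s – f.
Crossovers in the s–f interval produce the single-crossover classes G f S and g F s (136 + 170 = 306) plus the double crossovers (52).
RF(s–f) = (306 + 52) / 2000 = 358/2000 = 0.1790 → 17.9 m.u.

17.9 m.u.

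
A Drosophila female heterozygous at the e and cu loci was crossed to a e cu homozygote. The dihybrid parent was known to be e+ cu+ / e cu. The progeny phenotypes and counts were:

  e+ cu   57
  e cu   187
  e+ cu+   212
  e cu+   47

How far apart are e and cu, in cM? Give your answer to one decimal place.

20.7 cM

The recombinant classes are e+ cu and e cu+: 57 + 47 = 104.
Recombination frequency = 104/503 = 0.2068 ≈ 20.7%, i.e. 20.7 cM.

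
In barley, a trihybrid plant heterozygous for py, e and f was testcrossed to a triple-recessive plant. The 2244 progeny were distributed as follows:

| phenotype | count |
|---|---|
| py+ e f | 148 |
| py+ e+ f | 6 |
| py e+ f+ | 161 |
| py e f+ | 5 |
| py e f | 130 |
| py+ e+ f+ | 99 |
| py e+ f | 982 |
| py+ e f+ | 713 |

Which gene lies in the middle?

py

The two most frequent reciprocal classes, py+ e f+ and py e+ f, are the parental types, so the F1 was py+ e f+ / py e+ f.
The two rarest classes, py e f+ and py+ e+ f, are the double crossovers. Comparing them with the parentals, only the py allele has switched, so py is the middle locus and the order is f – py – e.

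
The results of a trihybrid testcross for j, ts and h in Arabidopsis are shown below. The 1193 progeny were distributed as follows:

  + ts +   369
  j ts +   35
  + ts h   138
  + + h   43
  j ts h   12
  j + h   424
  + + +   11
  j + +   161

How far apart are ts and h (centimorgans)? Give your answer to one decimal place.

The two most frequent reciprocal classes, + ts + and j + h, are the parental types, so the F1 was + ts + / j + h.
The two rarest classes, + + + and j ts h, are the double crossovers. Comparing them with the parentals, only the ts allele has switched, so ts is the middle locus and the order is j – ts – h.
Crossovers in the ts–h interval produce the single-crossover classes + ts h and j + + (138 + 161 = 299) plus the double crossovers (23).
RF(ts–h) = (299 + 23) / 1193 = 322/1193 = 0.2699 → 27.0 centimorgans.

27.0 centimorgans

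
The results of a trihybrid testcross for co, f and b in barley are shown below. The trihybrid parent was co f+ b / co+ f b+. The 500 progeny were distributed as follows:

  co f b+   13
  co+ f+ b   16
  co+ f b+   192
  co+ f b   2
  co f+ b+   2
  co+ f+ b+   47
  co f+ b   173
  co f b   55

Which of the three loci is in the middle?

b

The two rarest classes, co f+ b+ and co+ f b, are the double crossovers. Comparing them with the parentals, only the b allele has switched, so b is the middle locus and the order is f – b – co.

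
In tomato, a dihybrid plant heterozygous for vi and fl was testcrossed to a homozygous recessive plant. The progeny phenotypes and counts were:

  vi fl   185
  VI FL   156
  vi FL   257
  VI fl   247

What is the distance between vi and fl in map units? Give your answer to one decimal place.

The two most frequent classes, VI fl (247) and vi FL (257), are the parental types, so the F1 was VI fl / vi FL.
The recombinant classes are VI FL and vi fl: 156 + 185 = 341.
Recombination frequency = 341/845 = 0.4036 ≈ 40.4%, i.e. 40.4 map units.

40.4 map units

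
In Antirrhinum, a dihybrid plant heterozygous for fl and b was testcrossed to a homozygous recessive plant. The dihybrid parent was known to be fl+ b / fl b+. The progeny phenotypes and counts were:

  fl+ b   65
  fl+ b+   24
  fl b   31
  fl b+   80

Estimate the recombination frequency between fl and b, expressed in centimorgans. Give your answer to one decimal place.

The recombinant classes are fl+ b+ and fl b: 24 + 31 = 55.
Recombination frequency = 55/200 = 0.2750 ≈ 27.5%, i.e. 27.5 centimorgans.

27.5 centimorgans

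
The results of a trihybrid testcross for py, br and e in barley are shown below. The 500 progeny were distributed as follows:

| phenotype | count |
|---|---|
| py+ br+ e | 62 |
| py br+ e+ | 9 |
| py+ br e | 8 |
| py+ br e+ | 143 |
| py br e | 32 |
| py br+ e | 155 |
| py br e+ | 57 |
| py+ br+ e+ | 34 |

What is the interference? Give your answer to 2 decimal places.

The two most frequent reciprocal classes, py+ br e+ and py br+ e, are the parental types, so the F1 was py+ br e+ / py br+ e.
The two rarest classes, py+ br e and py br+ e+, are the double crossovers. Comparing them with the parentals, only the e allele has switched, so e is the middle locus and the order is br – e – py.
br–e: (66 + 17)/500 = 0.1660; e–py: (119 + 17)/500 = 0.2720.
Expected DCO frequency = 0.1660 × 0.2720 ≈ 0.04515; observed = 17/500 ≈ 0.03400.
Coefficient of coincidence = 0.03400/0.04515 ≈ 0.75; interference = 1 − 0.75 = 0.25.

0.25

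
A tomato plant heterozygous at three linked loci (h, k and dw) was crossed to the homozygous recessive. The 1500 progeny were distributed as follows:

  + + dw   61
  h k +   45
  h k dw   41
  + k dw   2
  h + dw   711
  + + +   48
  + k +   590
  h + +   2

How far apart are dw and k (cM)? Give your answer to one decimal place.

The two most frequent reciprocal classes, + k + and h + dw, are the parental types, so the F1 was + k + / h + dw.
The two rarest classes, + k dw and h + +, are the double crossovers. Comparing them with the parentals, only the dw allele has switched, so dw is the middle locus and the order is k – dw – h.
Crossovers in the k–dw interval produce the single-crossover classes + + + and h k dw (48 + 41 = 89) plus the double crossovers (4).
RF(k–dw) = (89 + 4) / 1500 = 93/1500 = 0.0620 → 6.2 cM.

6.2 cM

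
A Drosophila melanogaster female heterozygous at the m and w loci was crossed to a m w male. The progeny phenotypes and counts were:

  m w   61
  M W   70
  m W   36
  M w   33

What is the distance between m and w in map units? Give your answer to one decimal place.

34.5 map units

The two most frequent classes, M W (70) and m w (61), are the parental types, so the F1 was M W / m w.
The recombinant classes are M w and m W: 33 + 36 = 69.
Recombination frequency = 69/200 = 0.3450 ≈ 34.5%, i.e. 34.5 map units.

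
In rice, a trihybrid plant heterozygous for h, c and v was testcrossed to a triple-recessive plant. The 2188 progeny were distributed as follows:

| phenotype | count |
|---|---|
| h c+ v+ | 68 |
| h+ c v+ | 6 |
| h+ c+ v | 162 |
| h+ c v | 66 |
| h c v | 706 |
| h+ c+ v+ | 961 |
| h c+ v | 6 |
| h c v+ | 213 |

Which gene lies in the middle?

The two most frequent reciprocal classes, h c v and h+ c+ v+, are the parental types, so the F1 was h c v / h+ c+ v+.
The two rarest classes, h c+ v and h+ c v+, are the double crossovers. Comparing them with the parentals, only the c allele has switched, so c is the middle locus and the order is h – c – v.

c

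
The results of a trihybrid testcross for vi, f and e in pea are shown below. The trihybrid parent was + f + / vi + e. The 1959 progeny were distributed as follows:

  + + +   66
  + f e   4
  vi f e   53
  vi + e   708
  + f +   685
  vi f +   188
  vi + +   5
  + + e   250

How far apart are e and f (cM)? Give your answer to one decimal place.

6.5 cM

The two rarest classes, + f e and vi + +, are the double crossovers. Comparing them with the parentals, only the e allele has switched, so e is the middle locus and the order is f – e – vi.
Crossovers in the f–e interval produce the single-crossover classes + + + and vi f e (66 + 53 = 119) plus the double crossovers (9).
RF(f–e) = (119 + 9) / 1959 = 128/1959 = 0.0653 → 6.5 cM.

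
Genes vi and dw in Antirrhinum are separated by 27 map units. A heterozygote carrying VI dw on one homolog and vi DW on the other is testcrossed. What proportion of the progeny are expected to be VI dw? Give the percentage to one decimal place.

36.5%

A map distance of 27 map units corresponds to a recombination frequency of 0.270.
The F1 is VI dw / vi DW, so VI dw is a parental gamete class with expected frequency (1 − r)/2 = 0.730/2 = 0.3650.
That is 0.3650 = 36.5% of the progeny.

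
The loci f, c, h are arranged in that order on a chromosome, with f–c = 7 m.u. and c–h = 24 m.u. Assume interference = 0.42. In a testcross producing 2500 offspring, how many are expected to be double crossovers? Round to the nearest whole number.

24

Map distances give recombination frequencies of 0.070 and 0.240 for the two intervals.
With interference 0.42 (so coincidence = 0.58), expected double-crossover frequency = 0.070 × 0.240 × 0.58 = 0.00974.
Expected number = 0.00974 × 2500 = 24.36 ≈ 24.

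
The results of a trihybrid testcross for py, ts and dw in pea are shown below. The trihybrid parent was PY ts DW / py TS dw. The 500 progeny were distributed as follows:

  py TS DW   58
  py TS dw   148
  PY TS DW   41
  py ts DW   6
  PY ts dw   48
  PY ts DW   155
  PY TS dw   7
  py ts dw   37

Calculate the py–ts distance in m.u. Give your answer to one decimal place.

The two rarest classes, py ts DW and PY TS dw, are the double crossovers. Comparing them with the parentals, only the py allele has switched, so py is the middle locus and the order is dw – py – ts.
Crossovers in the py–ts interval produce the single-crossover classes PY TS DW and py ts dw (41 + 37 = 78) plus the double crossovers (13).
RF(py–ts) = (78 + 13) / 500 = 91/500 = 0.1820 → 18.2 m.u.

18.2 m.u.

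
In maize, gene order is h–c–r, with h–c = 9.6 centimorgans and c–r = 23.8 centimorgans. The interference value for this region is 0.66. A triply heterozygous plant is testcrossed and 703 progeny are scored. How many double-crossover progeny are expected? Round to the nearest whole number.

Map distances give recombination frequencies of 0.096 and 0.238 for the two intervals.
With interference 0.66 (so coincidence = 0.34), expected double-crossover frequency = 0.096 × 0.238 × 0.34 = 0.00777.
Expected number = 0.00777 × 703 = 5.46 ≈ 5.

5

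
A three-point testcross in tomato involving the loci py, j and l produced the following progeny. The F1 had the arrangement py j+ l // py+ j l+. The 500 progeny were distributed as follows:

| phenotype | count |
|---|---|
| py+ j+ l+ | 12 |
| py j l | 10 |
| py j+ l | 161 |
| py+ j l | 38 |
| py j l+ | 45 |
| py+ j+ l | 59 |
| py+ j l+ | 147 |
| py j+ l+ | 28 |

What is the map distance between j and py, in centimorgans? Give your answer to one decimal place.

The two rarest classes, py j l and py+ j+ l+, are the double crossovers. Comparing them with the parentals, only the j allele has switched, so j is the middle locus and the order is py – j – l.
Crossovers in the py–j interval produce the single-crossover classes py+ j+ l and py j l+ (59 + 45 = 104) plus the double crossovers (22).
RF(py–j) = (104 + 22) / 500 = 126/500 = 0.2520 → 25.2 centimorgans.

25.2 centimorgans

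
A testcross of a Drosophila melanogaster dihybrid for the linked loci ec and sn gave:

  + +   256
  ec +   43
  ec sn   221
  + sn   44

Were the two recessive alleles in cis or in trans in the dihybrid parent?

The two most frequent classes are + + (256) and ec sn (221); these are the parental (non-recombinant) types.
So the F1 carried + + on one chromosome and ec sn on the other — the recessive alleles are on the same chromosome (cis / coupling).

cis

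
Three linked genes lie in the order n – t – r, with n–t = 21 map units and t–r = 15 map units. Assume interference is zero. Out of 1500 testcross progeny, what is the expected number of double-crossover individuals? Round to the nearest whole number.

Map distances give recombination frequencies of 0.210 and 0.150 for the two intervals.
With no interference, expected double-crossover frequency = 0.210 × 0.150 = 0.03150.
Expected number = 0.03150 × 1500 = 47.25 ≈ 47.

47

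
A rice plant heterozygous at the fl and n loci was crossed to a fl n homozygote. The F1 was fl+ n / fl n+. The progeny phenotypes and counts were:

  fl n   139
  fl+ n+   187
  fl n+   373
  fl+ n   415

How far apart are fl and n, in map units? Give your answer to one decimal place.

The recombinant classes are fl+ n+ and fl n: 187 + 139 = 326.
Recombination frequency = 326/1114 = 0.2926 ≈ 29.3%, i.e. 29.3 map units.

29.3 map units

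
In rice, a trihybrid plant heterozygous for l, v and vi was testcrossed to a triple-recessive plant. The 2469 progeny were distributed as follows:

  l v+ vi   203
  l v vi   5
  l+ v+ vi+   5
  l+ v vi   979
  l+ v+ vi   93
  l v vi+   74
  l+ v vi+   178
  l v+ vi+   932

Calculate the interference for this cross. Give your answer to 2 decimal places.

The two most frequent reciprocal classes, l+ v vi and l v+ vi+, are the parental types, so the F1 was l+ v vi / l v+ vi+.
The two rarest classes, l v vi and l+ v+ vi+, are the double crossovers. Comparing them with the parentals, only the l allele has switched, so l is the middle locus and the order is v – l – vi.
v–l: (167 + 10)/2469 = 0.0717; l–vi: (381 + 10)/2469 = 0.1584.
Expected DCO frequency = 0.0717 × 0.1584 ≈ 0.01136; observed = 10/2469 ≈ 0.00405.
Coefficient of coincidence = 0.00405/0.01136 ≈ 0.36; interference = 1 − 0.36 = 0.64.

0.64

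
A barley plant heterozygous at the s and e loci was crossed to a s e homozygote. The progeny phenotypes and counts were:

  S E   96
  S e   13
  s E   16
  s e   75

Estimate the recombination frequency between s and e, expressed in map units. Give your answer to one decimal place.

The two most frequent classes, S E (96) and s e (75), are the parental types, so the F1 was S E / s e.
The recombinant classes are S e and s E: 13 + 16 = 29.
Recombination frequency = 29/200 = 0.1450 ≈ 14.5%, i.e. 14.5 map units.

14.5 map units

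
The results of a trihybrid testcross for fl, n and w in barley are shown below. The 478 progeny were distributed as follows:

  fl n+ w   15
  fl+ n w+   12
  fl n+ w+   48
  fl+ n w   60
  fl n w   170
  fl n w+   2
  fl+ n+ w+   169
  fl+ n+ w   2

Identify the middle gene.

The two most frequent reciprocal classes, fl+ n+ w+ and fl n w, are the parental types, so the F1 was fl+ n+ w+ / fl n w.
The two rarest classes, fl+ n+ w and fl n w+, are the double crossovers. Comparing them with the parentals, only the w allele has switched, so w is the middle locus and the order is n – w – fl.

w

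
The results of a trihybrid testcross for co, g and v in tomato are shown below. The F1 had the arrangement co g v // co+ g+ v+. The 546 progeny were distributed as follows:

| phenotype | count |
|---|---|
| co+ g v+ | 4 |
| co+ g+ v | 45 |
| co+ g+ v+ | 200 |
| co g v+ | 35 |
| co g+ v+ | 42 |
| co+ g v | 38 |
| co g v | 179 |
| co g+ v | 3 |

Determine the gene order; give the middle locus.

The two rarest classes, co g+ v and co+ g v+, are the double crossovers. Comparing them with the parentals, only the g allele has switched, so g is the middle locus and the order is v – g – co.

g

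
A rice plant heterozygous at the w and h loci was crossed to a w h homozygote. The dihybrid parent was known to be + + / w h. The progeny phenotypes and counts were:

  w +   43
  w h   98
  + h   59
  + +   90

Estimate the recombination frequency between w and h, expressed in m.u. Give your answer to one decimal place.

35.2 m.u.

The recombinant classes are + h and w +: 59 + 43 = 102.
Recombination frequency = 102/290 = 0.3517 ≈ 35.2%, i.e. 35.2 m.u.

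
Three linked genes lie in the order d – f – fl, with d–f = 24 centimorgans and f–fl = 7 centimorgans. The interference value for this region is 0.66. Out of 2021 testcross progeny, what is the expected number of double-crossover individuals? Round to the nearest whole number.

12

Map distances give recombination frequencies of 0.240 and 0.070 for the two intervals.
With interference 0.66 (so coincidence = 0.34), expected double-crossover frequency = 0.240 × 0.070 × 0.34 = 0.00571.
Expected number = 0.00571 × 2021 = 11.54 ≈ 12.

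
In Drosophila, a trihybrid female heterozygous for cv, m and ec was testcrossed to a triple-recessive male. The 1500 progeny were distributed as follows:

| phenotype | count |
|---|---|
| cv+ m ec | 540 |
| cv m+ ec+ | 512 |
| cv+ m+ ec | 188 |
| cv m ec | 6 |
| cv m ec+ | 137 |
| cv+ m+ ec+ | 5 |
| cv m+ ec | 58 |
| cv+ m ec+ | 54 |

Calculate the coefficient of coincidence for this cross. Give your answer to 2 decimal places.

0.40

The two most frequent reciprocal classes, cv+ m ec and cv m+ ec+, are the parental types, so the F1 was cv+ m ec / cv m+ ec+.
The two rarest classes, cv m ec and cv+ m+ ec+, are the double crossovers. Comparing them with the parentals, only the cv allele has switched, so cv is the middle locus and the order is ec – cv – m.
ec–cv: (112 + 11)/1500 = 0.0820; cv–m: (325 + 11)/1500 = 0.2240.
Expected DCO frequency = 0.0820 × 0.2240 ≈ 0.01837; observed = 11/1500 ≈ 0.00733.
Coefficient of coincidence = 0.00733/0.01837 ≈ 0.40.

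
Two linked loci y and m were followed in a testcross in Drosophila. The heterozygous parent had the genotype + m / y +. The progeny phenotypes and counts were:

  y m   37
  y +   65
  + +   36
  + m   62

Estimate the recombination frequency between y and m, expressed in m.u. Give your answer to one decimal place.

36.5 m.u.

The recombinant classes are + + and y m: 36 + 37 = 73.
Recombination frequency = 73/200 = 0.3650 ≈ 36.5%, i.e. 36.5 m.u.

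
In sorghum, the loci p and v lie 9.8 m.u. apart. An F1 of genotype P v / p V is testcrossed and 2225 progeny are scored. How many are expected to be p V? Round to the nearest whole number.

1003

A map distance of 9.8 m.u. corresponds to a recombination frequency of 0.098.
The F1 is P v / p V, so p V is a parental gamete class with expected frequency (1 − r)/2 = 0.902/2 = 0.4510.
Expected number = 0.4510 × 2225 = 1003.48 ≈ 1003.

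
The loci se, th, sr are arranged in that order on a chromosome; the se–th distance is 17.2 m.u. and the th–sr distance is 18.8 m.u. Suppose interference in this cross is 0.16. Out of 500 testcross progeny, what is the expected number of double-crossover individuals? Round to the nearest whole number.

Map distances give recombination frequencies of 0.172 and 0.188 for the two intervals.
With interference 0.16 (so coincidence = 0.84), expected double-crossover frequency = 0.172 × 0.188 × 0.84 = 0.02716.
Expected number = 0.02716 × 500 = 13.58 ≈ 14.

14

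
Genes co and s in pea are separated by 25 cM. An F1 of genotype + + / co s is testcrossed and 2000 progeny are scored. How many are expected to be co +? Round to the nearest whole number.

250

A map distance of 25 cM corresponds to a recombination frequency of 0.250.
The F1 is + + / co s, so co + is a recombinant gamete class with expected frequency r/2 = 0.250/2 = 0.1250.
Expected number = 0.1250 × 2000 = 250.00 ≈ 250.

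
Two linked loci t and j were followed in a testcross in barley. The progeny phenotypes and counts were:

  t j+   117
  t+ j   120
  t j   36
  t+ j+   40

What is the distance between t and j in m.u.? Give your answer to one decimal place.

The two most frequent classes, t+ j (120) and t j+ (117), are the parental types, so the F1 was t+ j / t j+.
The recombinant classes are t+ j+ and t j: 40 + 36 = 76.
Recombination frequency = 76/313 = 0.2428 ≈ 24.3%, i.e. 24.3 m.u.

24.3 m.u.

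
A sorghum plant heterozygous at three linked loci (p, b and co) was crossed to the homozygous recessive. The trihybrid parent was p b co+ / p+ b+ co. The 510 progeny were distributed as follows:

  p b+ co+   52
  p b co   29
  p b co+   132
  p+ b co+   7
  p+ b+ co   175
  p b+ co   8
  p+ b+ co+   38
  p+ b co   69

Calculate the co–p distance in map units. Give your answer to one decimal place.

The two rarest classes, p+ b co+ and p b+ co, are the double crossovers. Comparing them with the parentals, only the p allele has switched, so p is the middle locus and the order is b – p – co.
Crossovers in the p–co interval produce the single-crossover classes p b co and p+ b+ co+ (29 + 38 = 67) plus the double crossovers (15).
RF(p–co) = (67 + 15) / 510 = 82/510 = 0.1608 → 16.1 map units.

16.1 map units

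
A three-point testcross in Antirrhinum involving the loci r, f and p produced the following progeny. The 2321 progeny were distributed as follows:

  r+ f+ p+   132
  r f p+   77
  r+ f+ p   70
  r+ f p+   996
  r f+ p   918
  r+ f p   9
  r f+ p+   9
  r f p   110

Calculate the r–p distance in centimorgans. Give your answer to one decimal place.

7.1 centimorgans

The two most frequent reciprocal classes, r f+ p and r+ f p+, are the parental types, so the F1 was r f+ p / r+ f p+.
The two rarest classes, r f+ p+ and r+ f p, are the double crossovers. Comparing them with the parentals, only the p allele has switched, so p is the middle locus and the order is r – p – f.
Crossovers in the r–p interval produce the single-crossover classes r+ f+ p and r f p+ (70 + 77 = 147) plus the double crossovers (18).
RF(r–p) = (147 + 18) / 2321 = 165/2321 = 0.0711 → 7.1 centimorgans.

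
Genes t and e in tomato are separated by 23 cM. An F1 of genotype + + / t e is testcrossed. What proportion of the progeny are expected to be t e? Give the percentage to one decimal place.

A map distance of 23 cM corresponds to a recombination frequency of 0.230.
The F1 is + + / t e, so t e is a parental gamete class with expected frequency (1 − r)/2 = 0.770/2 = 0.3850.
That is 0.3850 = 38.5% of the progeny.

38.5%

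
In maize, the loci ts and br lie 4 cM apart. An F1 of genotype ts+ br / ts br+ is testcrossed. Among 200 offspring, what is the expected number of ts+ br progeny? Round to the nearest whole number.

A map distance of 4 cM corresponds to a recombination frequency of 0.040.
The F1 is ts+ br / ts br+, so ts+ br is a parental gamete class with expected frequency (1 − r)/2 = 0.960/2 = 0.4800.
Expected number = 0.4800 × 200 = 96.00 ≈ 96.

96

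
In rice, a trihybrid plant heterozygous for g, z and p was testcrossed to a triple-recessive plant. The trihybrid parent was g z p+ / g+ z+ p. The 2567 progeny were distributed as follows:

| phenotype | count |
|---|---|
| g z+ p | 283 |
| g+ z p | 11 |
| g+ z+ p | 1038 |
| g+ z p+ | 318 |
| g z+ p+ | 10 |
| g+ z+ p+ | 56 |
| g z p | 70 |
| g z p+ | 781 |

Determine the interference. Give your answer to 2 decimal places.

The two rarest classes, g z+ p+ and g+ z p, are the double crossovers. Comparing them with the parentals, only the z allele has switched, so z is the middle locus and the order is p – z – g.
p–z: (126 + 21)/2567 = 0.0573; z–g: (601 + 21)/2567 = 0.2423.
Expected DCO frequency = 0.0573 × 0.2423 ≈ 0.01388; observed = 21/2567 ≈ 0.00818.
Coefficient of coincidence = 0.00818/0.01388 ≈ 0.59; interference = 1 − 0.59 = 0.41.

0.41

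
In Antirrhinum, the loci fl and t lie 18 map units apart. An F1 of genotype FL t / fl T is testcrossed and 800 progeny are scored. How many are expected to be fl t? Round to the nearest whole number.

72

A map distance of 18 map units corresponds to a recombination frequency of 0.180.
The F1 is FL t / fl T, so fl t is a recombinant gamete class with expected frequency r/2 = 0.180/2 = 0.0900.
Expected number = 0.0900 × 800 = 72.00 ≈ 72.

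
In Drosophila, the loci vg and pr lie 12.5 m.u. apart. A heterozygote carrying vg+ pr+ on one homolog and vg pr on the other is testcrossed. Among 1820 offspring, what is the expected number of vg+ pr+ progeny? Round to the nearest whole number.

796

A map distance of 12.5 m.u. corresponds to a recombination frequency of 0.125.
The F1 is vg+ pr+ / vg pr, so vg+ pr+ is a parental gamete class with expected frequency (1 − r)/2 = 0.875/2 = 0.4375.
Expected number = 0.4375 × 1820 = 796.25 ≈ 796.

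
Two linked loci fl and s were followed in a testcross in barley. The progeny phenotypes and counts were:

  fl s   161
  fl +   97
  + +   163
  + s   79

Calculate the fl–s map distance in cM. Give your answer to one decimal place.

35.2 cM

The two most frequent classes, + + (163) and fl s (161), are the parental types, so the F1 was + + / fl s.
The recombinant classes are + s and fl +: 79 + 97 = 176.
Recombination frequency = 176/500 = 0.3520 ≈ 35.2%, i.e. 35.2 cM.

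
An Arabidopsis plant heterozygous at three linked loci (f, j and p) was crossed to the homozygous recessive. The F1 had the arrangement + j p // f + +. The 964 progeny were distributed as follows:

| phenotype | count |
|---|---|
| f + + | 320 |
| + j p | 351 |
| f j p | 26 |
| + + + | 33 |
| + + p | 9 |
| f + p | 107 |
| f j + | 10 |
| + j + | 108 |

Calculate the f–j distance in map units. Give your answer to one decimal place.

The two rarest classes, + + p and f j +, are the double crossovers. Comparing them with the parentals, only the j allele has switched, so j is the middle locus and the order is p – j – f.
Crossovers in the j–f interval produce the single-crossover classes f j p and + + + (26 + 33 = 59) plus the double crossovers (19).
RF(j–f) = (59 + 19) / 964 = 78/964 = 0.0809 → 8.1 map units.

8.1 map units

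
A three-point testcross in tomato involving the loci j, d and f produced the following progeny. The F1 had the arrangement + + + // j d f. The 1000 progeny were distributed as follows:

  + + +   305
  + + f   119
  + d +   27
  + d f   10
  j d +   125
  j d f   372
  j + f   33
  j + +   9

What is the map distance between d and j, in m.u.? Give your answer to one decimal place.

7.9 m.u.

The two rarest classes, j + + and + d f, are the double crossovers. Comparing them with the parentals, only the j allele has switched, so j is the middle locus and the order is f – j – d.
Crossovers in the j–d interval produce the single-crossover classes + d + and j + f (27 + 33 = 60) plus the double crossovers (19).
RF(j–d) = (60 + 19) / 1000 = 79/1000 = 0.0790 → 7.9 m.u.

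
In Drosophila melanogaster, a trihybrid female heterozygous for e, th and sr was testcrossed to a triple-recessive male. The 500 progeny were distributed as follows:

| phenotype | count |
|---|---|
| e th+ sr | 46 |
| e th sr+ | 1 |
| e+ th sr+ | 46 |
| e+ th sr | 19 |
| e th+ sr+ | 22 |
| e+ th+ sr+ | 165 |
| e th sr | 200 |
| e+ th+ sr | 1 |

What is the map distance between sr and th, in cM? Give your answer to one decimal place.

18.8 cM

The two most frequent reciprocal classes, e th sr and e+ th+ sr+, are the parental types, so the F1 was e th sr / e+ th+ sr+.
The two rarest classes, e th sr+ and e+ th+ sr, are the double crossovers. Comparing them with the parentals, only the sr allele has switched, so sr is the middle locus and the order is e – sr – th.
Crossovers in the sr–th interval produce the single-crossover classes e th+ sr and e+ th sr+ (46 + 46 = 92) plus the double crossovers (2).
RF(sr–th) = (92 + 2) / 500 = 94/500 = 0.1880 → 18.8 cM.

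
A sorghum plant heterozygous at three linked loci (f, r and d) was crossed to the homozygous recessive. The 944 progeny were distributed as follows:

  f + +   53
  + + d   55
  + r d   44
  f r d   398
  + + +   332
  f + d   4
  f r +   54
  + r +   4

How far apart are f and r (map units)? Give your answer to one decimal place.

The two most frequent reciprocal classes, f r d and + + +, are the parental types, so the F1 was f r d / + + +.
The two rarest classes, f + d and + r +, are the double crossovers. Comparing them with the parentals, only the r allele has switched, so r is the middle locus and the order is d – r – f.
Crossovers in the r–f interval produce the single-crossover classes + r d and f + + (44 + 53 = 97) plus the double crossovers (8).
RF(r–f) = (97 + 8) / 944 = 105/944 = 0.1112 → 11.1 map units.

11.1 map units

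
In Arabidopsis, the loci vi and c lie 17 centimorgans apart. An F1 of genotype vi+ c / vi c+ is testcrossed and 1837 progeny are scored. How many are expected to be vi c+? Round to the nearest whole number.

762

A map distance of 17 centimorgans corresponds to a recombination frequency of 0.170.
The F1 is vi+ c / vi c+, so vi c+ is a parental gamete class with expected frequency (1 − r)/2 = 0.830/2 = 0.4150.
Expected number = 0.4150 × 1837 = 762.36 ≈ 762.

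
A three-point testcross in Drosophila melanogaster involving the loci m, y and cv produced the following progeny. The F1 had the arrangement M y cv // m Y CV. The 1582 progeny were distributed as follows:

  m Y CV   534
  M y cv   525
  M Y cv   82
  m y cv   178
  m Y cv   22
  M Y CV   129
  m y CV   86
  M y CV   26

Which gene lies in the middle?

The two rarest classes, M y CV and m Y cv, are the double crossovers. Comparing them with the parentals, only the cv allele has switched, so cv is the middle locus and the order is m – cv – y.

cv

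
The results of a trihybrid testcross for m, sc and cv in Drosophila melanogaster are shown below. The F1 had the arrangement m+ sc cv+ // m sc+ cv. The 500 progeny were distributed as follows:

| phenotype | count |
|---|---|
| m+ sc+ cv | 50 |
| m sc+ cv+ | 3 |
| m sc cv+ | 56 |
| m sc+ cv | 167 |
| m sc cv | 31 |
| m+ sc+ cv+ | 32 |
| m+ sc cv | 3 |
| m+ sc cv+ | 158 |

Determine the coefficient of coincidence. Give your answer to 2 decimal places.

The two rarest classes, m+ sc cv and m sc+ cv+, are the double crossovers. Comparing them with the parentals, only the cv allele has switched, so cv is the middle locus and the order is sc – cv – m.
sc–cv: (63 + 6)/500 = 0.1380; cv–m: (106 + 6)/500 = 0.2240.
Expected DCO frequency = 0.1380 × 0.2240 ≈ 0.03091; observed = 6/500 ≈ 0.01200.
Coefficient of coincidence = 0.01200/0.03091 ≈ 0.39.

0.39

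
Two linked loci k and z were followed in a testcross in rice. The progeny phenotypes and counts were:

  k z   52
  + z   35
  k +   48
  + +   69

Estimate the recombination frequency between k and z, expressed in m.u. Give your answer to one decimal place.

40.7 m.u.

The two most frequent classes, + + (69) and k z (52), are the parental types, so the F1 was + + / k z.
The recombinant classes are + z and k +: 35 + 48 = 83.
Recombination frequency = 83/204 = 0.4069 ≈ 40.7%, i.e. 40.7 m.u.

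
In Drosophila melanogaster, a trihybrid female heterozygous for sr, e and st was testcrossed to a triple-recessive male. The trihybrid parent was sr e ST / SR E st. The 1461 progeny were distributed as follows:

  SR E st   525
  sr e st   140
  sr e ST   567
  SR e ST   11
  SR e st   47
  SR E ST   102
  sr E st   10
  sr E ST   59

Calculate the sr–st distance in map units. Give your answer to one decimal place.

The two rarest classes, SR e ST and sr E st, are the double crossovers. Comparing them with the parentals, only the sr allele has switched, so sr is the middle locus and the order is e – sr – st.
Crossovers in the sr–st interval produce the single-crossover classes sr e st and SR E ST (140 + 102 = 242) plus the double crossovers (21).
RF(sr–st) = (242 + 21) / 1461 = 263/1461 = 0.1800 → 18.0 map units.

18.0 map units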